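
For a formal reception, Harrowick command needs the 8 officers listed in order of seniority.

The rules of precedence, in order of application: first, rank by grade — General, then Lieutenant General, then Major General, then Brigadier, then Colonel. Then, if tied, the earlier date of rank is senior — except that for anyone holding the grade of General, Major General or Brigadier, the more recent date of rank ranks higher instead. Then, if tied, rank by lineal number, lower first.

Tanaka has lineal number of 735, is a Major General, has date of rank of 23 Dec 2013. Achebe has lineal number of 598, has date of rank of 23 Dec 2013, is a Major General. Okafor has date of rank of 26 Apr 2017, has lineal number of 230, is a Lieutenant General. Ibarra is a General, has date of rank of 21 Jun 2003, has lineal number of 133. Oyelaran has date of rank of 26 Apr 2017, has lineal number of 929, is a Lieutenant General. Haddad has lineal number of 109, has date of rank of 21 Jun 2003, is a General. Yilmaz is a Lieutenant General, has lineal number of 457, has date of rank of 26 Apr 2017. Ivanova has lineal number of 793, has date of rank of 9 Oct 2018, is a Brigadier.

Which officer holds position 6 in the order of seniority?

By grade: Haddad and Ibarra (General); then Okafor, Yilmaz and Oyelaran (Lieutenant General); then Achebe and Tanaka (Major General); then Ivanova (Brigadier).
Haddad and Ibarra both have date of rank 21 Jun 2003, so the next rule applies.
Among Haddad and Ibarra, by lineal number (lower first): Haddad (109) before Ibarra (133).
Okafor, Yilmaz and Oyelaran all have date of rank 26 Apr 2017, so the next rule applies.
Among Okafor, Yilmaz and Oyelaran, by lineal number (lower first): Okafor (230) before Yilmaz (457) before Oyelaran (929).
Achebe and Tanaka both have date of rank 23 Dec 2013, so the next rule applies.
Among Achebe and Tanaka, by lineal number (lower first): Achebe (598) before Tanaka (735).
Order: Haddad, Ibarra, Okafor, Yilmaz, Oyelaran, Achebe, Tanaka, Ivanova.

Achebe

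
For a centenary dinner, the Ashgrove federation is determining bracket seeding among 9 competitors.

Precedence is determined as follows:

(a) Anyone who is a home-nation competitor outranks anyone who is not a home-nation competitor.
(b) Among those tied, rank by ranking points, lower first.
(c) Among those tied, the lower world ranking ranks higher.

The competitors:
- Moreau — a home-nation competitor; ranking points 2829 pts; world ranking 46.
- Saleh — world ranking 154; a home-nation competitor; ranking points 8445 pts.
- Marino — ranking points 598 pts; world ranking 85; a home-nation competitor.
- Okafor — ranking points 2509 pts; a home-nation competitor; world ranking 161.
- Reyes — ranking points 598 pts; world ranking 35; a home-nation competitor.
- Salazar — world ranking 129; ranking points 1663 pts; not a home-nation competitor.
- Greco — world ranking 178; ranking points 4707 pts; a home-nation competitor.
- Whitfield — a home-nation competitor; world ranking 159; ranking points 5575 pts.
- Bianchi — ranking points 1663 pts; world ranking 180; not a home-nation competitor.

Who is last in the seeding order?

By the first rule: Reyes, Marino, Okafor, Moreau, Greco, Whitfield and Saleh (each a home-nation competitor); then Salazar and Bianchi (both not a home-nation competitor).
Among Reyes, Marino, Okafor, Moreau, Greco, Whitfield and Saleh, by ranking points (lower first): Reyes and Marino (598 pts) before Okafor (2509 pts) before Moreau (2829 pts) before Greco (4707 pts) before Whitfield (5575 pts) before Saleh (8445 pts).
Among Reyes and Marino, by world ranking (lower first): Reyes (35) before Marino (85).
Salazar and Bianchi both have ranking points 1663 pts, so the next rule applies.
Among Salazar and Bianchi, by world ranking (lower first): Salazar (129) before Bianchi (180).
Order: Reyes, Marino, Okafor, Moreau, Greco, Whitfield, Saleh, Salazar, Bianchi.

Bianchi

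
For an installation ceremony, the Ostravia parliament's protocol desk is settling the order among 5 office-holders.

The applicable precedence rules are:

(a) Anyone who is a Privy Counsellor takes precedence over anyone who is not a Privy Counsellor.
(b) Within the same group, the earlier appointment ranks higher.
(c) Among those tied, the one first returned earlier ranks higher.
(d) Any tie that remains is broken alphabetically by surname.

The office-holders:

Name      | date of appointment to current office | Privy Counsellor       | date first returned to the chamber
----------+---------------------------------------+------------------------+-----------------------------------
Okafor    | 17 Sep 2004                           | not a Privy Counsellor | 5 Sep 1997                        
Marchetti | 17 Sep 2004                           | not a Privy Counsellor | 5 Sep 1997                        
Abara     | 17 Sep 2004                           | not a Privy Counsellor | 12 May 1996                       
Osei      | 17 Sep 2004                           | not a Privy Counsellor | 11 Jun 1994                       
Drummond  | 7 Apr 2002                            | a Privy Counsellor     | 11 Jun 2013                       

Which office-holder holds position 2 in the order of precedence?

Osei

By the first rule: Drummond (a Privy Counsellor); then Osei, Abara, Marchetti and Okafor (each not a Privy Counsellor).
Osei, Abara, Marchetti and Okafor all have date of appointment to current office 17 Sep 2004, so the next rule applies.
Among Osei, Abara, Marchetti and Okafor, by date first returned to the chamber (earlier first): Osei (11 Jun 1994) before Abara (12 May 1996) before Marchetti and Okafor (5 Sep 1997).
Among Marchetti and Okafor, alphabetically by surname: Marchetti before Okafor.
Order: Drummond, Osei, Abara, Marchetti, Okafor.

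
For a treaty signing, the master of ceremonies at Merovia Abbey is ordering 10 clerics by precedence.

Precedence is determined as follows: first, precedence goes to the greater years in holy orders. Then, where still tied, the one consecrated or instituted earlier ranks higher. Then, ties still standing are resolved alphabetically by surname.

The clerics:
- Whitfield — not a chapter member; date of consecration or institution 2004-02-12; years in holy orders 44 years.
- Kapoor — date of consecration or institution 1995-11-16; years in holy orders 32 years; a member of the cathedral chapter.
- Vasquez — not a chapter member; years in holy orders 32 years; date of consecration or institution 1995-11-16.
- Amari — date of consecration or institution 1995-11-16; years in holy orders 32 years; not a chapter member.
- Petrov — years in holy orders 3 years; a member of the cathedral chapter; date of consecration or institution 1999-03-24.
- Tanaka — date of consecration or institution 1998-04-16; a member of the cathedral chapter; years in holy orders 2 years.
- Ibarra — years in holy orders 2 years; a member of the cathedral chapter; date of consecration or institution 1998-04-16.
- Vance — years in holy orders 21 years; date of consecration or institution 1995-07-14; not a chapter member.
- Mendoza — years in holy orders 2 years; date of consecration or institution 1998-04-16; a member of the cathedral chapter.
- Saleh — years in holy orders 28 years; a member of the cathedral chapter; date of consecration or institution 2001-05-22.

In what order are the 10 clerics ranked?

By years in holy orders (higher first): Whitfield (44 years); then Amari, Kapoor and Vasquez (each 32 years); then Saleh (28 years); then Vance (21 years); then Petrov (3 years); then Ibarra, Mendoza and Tanaka (each 2 years).
Amari, Kapoor and Vasquez all have date of consecration or institution 1995-11-16, so the next rule applies.
Among Amari, Kapoor and Vasquez, alphabetically by surname: Amari before Kapoor before Vasquez.
Ibarra, Mendoza and Tanaka all have date of consecration or institution 1998-04-16, so the next rule applies.
Among Ibarra, Mendoza and Tanaka, alphabetically by surname: Ibarra before Mendoza before Tanaka.
Full order: Whitfield, Amari, Kapoor, Vasquez, Saleh, Vance, Petrov, Ibarra, Mendoza, Tanaka.

Whitfield, Amari, Kapoor, Vasquez, Saleh, Vance, Petrov, Ibarra, Mendoza, Tanaka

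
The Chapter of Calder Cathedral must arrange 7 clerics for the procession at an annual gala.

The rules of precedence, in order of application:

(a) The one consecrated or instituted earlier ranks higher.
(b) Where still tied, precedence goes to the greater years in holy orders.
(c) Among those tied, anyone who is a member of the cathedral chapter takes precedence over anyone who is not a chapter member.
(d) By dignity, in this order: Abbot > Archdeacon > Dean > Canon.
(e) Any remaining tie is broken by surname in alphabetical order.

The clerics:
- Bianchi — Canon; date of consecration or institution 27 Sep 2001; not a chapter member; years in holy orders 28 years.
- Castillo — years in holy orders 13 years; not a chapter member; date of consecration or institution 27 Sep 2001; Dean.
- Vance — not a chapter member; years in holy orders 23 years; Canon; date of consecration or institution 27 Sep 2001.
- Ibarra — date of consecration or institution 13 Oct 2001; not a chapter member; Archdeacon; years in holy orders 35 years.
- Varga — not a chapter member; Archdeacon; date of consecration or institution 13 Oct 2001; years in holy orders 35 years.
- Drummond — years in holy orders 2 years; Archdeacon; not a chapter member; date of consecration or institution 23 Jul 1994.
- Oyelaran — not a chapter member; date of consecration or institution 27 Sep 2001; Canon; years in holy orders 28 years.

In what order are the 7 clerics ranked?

By date of consecration or institution (earlier first): Drummond (23 Jul 1994); then Bianchi, Oyelaran, Vance and Castillo (each 27 Sep 2001); then Ibarra and Varga (both 13 Oct 2001).
Among Bianchi, Oyelaran, Vance and Castillo, by years in holy orders (higher first): Bianchi and Oyelaran (28 years) before Vance (23 years) before Castillo (13 years).
Bianchi and Oyelaran are each not a chapter member, so the next rule applies.
Bianchi and Oyelaran are each Canon, so the next rule applies.
Among Bianchi and Oyelaran, alphabetically by surname: Bianchi before Oyelaran.
Ibarra and Varga both have years in holy orders 35 years, so the next rule applies.
Ibarra and Varga are each not a chapter member, so the next rule applies.
Ibarra and Varga are each Archdeacon, so the next rule applies.
Among Ibarra and Varga, alphabetically by surname: Ibarra before Varga.
Full order: Drummond, Bianchi, Oyelaran, Vance, Castillo, Ibarra, Varga.

Drummond, Bianchi, Oyelaran, Vance, Castillo, Ibarra, Varga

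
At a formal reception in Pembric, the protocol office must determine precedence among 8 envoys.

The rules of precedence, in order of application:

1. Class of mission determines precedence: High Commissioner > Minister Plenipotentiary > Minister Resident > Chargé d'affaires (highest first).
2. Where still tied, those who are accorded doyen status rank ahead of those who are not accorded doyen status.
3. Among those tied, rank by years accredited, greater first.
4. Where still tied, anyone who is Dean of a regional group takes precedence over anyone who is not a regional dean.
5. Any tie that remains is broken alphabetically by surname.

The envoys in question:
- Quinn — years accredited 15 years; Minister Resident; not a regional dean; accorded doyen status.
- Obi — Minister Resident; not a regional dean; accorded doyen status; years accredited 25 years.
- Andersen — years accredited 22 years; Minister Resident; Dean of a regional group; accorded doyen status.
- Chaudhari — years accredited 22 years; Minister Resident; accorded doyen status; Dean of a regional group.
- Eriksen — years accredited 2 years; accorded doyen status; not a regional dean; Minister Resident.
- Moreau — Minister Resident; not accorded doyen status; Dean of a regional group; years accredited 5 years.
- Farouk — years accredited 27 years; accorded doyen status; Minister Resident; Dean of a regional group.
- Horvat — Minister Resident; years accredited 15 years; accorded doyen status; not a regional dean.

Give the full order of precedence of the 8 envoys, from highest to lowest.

Farouk, Obi, Andersen, Chaudhari, Horvat, Quinn, Eriksen, Moreau

By class of mission: Farouk, Obi, Andersen, Chaudhari, Horvat, Quinn, Eriksen and Moreau (Minister Resident).
Among Farouk, Obi, Andersen, Chaudhari, Horvat, Quinn, Eriksen and Moreau, accorded doyen status before not accorded doyen status: Farouk, Obi, Andersen, Chaudhari, Horvat, Quinn and Eriksen (accorded doyen status) before Moreau (not accorded doyen status).
Among Farouk, Obi, Andersen, Chaudhari, Horvat, Quinn and Eriksen, by years accredited (higher first): Farouk (27 years) before Obi (25 years) before Andersen and Chaudhari (22 years) before Horvat and Quinn (15 years) before Eriksen (2 years).
Andersen and Chaudhari are each Dean of a regional group, so the next rule applies.
Among Andersen and Chaudhari, alphabetically by surname: Andersen before Chaudhari.
Horvat and Quinn are each not a regional dean, so the next rule applies.
Among Horvat and Quinn, alphabetically by surname: Horvat before Quinn.
Full order: Farouk, Obi, Andersen, Chaudhari, Horvat, Quinn, Eriksen, Moreau.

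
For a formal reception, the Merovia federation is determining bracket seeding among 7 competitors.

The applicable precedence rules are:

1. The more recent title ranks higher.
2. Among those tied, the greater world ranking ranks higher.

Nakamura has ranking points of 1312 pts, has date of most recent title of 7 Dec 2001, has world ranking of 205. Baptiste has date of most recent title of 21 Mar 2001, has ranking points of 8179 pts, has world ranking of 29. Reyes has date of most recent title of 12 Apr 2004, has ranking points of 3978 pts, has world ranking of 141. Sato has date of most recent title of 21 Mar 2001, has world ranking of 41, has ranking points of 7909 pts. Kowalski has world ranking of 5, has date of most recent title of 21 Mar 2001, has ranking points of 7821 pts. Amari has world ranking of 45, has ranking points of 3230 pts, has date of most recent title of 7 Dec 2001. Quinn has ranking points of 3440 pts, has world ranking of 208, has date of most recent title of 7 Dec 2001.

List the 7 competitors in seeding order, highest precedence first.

By date of most recent title (later first): Reyes (12 Apr 2004); then Quinn, Nakamura and Amari (each 7 Dec 2001); then Sato, Baptiste and Kowalski (each 21 Mar 2001).
Among Quinn, Nakamura and Amari, by world ranking (higher first): Quinn (208) before Nakamura (205) before Amari (45).
Among Sato, Baptiste and Kowalski, by world ranking (higher first): Sato (41) before Baptiste (29) before Kowalski (5).
Full order: Reyes, Quinn, Nakamura, Amari, Sato, Baptiste, Kowalski.

Reyes, Quinn, Nakamura, Amari, Sato, Baptiste, Kowalski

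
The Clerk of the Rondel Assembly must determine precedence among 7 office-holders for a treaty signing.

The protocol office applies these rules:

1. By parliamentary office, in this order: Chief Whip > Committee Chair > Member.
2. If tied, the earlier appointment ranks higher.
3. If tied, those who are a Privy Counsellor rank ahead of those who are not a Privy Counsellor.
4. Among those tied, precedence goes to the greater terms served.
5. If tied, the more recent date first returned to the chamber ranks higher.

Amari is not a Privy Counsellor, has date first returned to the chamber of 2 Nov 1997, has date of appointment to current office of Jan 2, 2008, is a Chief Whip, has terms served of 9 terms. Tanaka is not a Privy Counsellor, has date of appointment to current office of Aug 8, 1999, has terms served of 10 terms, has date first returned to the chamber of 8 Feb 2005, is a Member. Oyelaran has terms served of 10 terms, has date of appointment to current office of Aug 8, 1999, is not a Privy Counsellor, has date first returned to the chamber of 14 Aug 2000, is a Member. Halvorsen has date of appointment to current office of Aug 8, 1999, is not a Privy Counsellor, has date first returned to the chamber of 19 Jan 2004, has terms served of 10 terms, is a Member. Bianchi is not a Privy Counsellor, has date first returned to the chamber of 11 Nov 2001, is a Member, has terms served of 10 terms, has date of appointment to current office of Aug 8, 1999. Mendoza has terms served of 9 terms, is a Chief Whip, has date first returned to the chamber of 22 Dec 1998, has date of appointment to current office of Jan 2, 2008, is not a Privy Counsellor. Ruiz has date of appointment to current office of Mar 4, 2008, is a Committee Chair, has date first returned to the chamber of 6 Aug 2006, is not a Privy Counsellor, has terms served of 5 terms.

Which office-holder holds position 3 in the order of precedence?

Ruiz

By parliamentary office: Mendoza and Amari (Chief Whip); then Ruiz (Committee Chair); then Tanaka, Halvorsen, Bianchi and Oyelaran (Member).
Mendoza and Amari both have date of appointment to current office Jan 2, 2008, so the next rule applies.
Mendoza and Amari are each not a Privy Counsellor, so the next rule applies.
Mendoza and Amari both have terms served 9 terms, so the next rule applies.
Among Mendoza and Amari, by date first returned to the chamber (later first): Mendoza (22 Dec 1998) before Amari (2 Nov 1997).
Tanaka, Halvorsen, Bianchi and Oyelaran all have date of appointment to current office Aug 8, 1999, so the next rule applies.
Tanaka, Halvorsen, Bianchi and Oyelaran are each not a Privy Counsellor, so the next rule applies.
Tanaka, Halvorsen, Bianchi and Oyelaran all have terms served 10 terms, so the next rule applies.
Among Tanaka, Halvorsen, Bianchi and Oyelaran, by date first returned to the chamber (later first): Tanaka (8 Feb 2005) before Halvorsen (19 Jan 2004) before Bianchi (11 Nov 2001) before Oyelaran (14 Aug 2000).
Order: Mendoza, Amari, Ruiz, Tanaka, Halvorsen, Bianchi, Oyelaran.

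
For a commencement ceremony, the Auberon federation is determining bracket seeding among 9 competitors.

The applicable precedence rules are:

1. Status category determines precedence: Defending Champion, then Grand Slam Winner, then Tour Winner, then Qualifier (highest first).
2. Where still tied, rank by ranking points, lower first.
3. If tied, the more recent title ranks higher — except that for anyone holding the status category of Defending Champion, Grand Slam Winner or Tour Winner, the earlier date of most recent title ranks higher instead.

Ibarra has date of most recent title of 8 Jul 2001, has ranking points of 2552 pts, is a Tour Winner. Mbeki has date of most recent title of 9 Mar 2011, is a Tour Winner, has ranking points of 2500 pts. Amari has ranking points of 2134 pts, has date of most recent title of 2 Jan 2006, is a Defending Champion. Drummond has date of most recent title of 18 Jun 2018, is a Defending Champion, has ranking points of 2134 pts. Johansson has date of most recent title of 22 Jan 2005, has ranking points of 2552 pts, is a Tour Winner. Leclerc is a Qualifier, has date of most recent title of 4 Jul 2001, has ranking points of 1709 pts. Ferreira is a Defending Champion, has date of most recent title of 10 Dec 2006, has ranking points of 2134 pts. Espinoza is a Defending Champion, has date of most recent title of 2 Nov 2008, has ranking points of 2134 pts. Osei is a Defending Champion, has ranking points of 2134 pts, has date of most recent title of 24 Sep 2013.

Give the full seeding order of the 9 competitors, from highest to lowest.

By status category: Amari, Ferreira, Espinoza, Osei and Drummond (Defending Champion); then Mbeki, Ibarra and Johansson (Tour Winner); then Leclerc (Qualifier).
Amari, Ferreira, Espinoza, Osei and Drummond all have ranking points 2134 pts, so the next rule applies.
Among Amari, Ferreira, Espinoza, Osei and Drummond, by date of most recent title (earlier first) (reversed rule for this group): Amari (2 Jan 2006) before Ferreira (10 Dec 2006) before Espinoza (2 Nov 2008) before Osei (24 Sep 2013) before Drummond (18 Jun 2018).
Among Mbeki, Ibarra and Johansson, by ranking points (lower first): Mbeki (2500 pts) before Ibarra and Johansson (2552 pts).
Among Ibarra and Johansson, by date of most recent title (earlier first) (reversed rule for this group): Ibarra (8 Jul 2001) before Johansson (22 Jan 2005).
Full order: Amari, Ferreira, Espinoza, Osei, Drummond, Mbeki, Ibarra, Johansson, Leclerc.

Amari, Ferreira, Espinoza, Osei, Drummond, Mbeki, Ibarra, Johansson, Leclerc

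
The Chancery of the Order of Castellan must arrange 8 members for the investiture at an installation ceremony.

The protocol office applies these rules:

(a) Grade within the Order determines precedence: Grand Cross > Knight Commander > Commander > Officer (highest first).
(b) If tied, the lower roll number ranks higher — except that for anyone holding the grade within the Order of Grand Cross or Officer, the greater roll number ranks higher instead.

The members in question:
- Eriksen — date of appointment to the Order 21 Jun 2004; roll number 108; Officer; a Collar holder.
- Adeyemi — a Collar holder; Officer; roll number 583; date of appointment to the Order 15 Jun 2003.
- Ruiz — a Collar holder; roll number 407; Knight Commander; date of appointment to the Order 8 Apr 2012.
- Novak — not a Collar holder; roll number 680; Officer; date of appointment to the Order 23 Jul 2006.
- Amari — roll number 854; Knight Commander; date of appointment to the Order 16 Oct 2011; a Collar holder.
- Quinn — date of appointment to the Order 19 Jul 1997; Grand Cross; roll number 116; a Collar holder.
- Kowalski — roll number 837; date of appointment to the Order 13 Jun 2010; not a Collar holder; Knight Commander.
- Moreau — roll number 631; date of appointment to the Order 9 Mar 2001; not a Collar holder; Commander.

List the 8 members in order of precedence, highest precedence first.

By grade within the Order: Quinn (Grand Cross); then Ruiz, Kowalski and Amari (Knight Commander); then Moreau (Commander); then Novak, Adeyemi and Eriksen (Officer).
Among Ruiz, Kowalski and Amari, by roll number (lower first): Ruiz (407) before Kowalski (837) before Amari (854).
Among Novak, Adeyemi and Eriksen, by roll number (higher first) (reversed rule for this group): Novak (680) before Adeyemi (583) before Eriksen (108).
Full order: Quinn, Ruiz, Kowalski, Amari, Moreau, Novak, Adeyemi, Eriksen.

Quinn, Ruiz, Kowalski, Amari, Moreau, Novak, Adeyemi, Eriksen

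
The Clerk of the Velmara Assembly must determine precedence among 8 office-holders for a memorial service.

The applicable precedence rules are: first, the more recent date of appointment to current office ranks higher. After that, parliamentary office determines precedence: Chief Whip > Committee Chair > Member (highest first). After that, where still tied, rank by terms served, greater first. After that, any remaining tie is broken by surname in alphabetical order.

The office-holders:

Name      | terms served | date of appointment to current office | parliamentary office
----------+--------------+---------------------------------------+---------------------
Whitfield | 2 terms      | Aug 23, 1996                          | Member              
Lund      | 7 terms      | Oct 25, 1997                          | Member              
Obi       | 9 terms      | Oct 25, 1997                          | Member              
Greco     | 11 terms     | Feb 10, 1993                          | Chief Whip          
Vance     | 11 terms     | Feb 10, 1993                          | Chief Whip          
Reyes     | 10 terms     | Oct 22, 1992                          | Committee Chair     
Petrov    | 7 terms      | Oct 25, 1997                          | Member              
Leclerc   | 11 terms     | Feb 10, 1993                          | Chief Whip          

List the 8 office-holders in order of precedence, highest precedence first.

Obi, Lund, Petrov, Whitfield, Greco, Leclerc, Vance, Reyes

By date of appointment to current office (later first): Obi, Lund and Petrov (each Oct 25, 1997); then Whitfield (Aug 23, 1996); then Greco, Leclerc and Vance (each Feb 10, 1993); then Reyes (Oct 22, 1992).
Obi, Lund and Petrov are each Member, so the next rule applies.
Among Obi, Lund and Petrov, by terms served (higher first): Obi (9 terms) before Lund and Petrov (7 terms).
Among Lund and Petrov, alphabetically by surname: Lund before Petrov.
Greco, Leclerc and Vance are each Chief Whip, so the next rule applies.
Greco, Leclerc and Vance all have terms served 11 terms, so the next rule applies.
Among Greco, Leclerc and Vance, alphabetically by surname: Greco before Leclerc before Vance.
Full order: Obi, Lund, Petrov, Whitfield, Greco, Leclerc, Vance, Reyes.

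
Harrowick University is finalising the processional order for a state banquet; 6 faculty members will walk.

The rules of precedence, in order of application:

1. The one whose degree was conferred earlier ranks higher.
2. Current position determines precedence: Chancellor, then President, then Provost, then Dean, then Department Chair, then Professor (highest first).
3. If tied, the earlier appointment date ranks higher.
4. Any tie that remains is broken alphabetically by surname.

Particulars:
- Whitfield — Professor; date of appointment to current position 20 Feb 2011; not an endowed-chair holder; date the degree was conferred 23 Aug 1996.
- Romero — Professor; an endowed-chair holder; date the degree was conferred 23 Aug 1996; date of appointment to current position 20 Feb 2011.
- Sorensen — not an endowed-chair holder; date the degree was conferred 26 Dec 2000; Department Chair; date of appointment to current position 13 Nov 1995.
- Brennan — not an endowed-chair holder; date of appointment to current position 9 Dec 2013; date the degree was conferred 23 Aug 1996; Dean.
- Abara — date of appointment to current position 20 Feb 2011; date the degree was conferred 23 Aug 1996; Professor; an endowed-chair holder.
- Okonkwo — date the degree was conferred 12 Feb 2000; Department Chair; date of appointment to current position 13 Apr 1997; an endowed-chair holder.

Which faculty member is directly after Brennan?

Abara

By date the degree was conferred (earlier first): Brennan, Abara, Romero and Whitfield (each 23 Aug 1996); then Okonkwo (12 Feb 2000); then Sorensen (26 Dec 2000).
Among Brennan, Abara, Romero and Whitfield, by current position: Brennan (Dean) before Abara, Romero and Whitfield (Professor).
Abara, Romero and Whitfield all have date of appointment to current position 20 Feb 2011, so the next rule applies.
Among Abara, Romero and Whitfield, alphabetically by surname: Abara before Romero before Whitfield.
Order: Brennan, Abara, Romero, Whitfield, Okonkwo, Sorensen.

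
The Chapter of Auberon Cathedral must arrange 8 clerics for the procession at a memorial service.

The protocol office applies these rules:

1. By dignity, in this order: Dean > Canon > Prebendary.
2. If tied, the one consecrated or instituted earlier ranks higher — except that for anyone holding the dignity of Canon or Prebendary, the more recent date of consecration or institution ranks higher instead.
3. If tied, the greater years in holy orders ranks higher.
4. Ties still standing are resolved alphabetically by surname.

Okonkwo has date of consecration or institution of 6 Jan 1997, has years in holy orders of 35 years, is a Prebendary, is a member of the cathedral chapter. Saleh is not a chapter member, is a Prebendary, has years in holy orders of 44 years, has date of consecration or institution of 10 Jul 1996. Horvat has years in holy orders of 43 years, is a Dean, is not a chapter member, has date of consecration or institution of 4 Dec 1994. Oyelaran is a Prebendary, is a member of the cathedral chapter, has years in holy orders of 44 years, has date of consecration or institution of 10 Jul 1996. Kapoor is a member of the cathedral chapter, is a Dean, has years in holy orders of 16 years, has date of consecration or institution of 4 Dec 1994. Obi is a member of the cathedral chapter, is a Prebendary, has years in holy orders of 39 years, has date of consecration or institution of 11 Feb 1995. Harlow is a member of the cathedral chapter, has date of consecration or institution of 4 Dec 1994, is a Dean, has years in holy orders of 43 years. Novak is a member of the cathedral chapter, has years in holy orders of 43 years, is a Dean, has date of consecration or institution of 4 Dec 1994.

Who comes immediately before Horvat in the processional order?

Harlow

By dignity: Harlow, Horvat, Novak and Kapoor (Dean); then Okonkwo, Oyelaran, Saleh and Obi (Prebendary).
Harlow, Horvat, Novak and Kapoor all have date of consecration or institution 4 Dec 1994, so the next rule applies.
Among Harlow, Horvat, Novak and Kapoor, by years in holy orders (higher first): Harlow, Horvat and Novak (43 years) before Kapoor (16 years).
Among Harlow, Horvat and Novak, alphabetically by surname: Harlow before Horvat before Novak.
Among Okonkwo, Oyelaran, Saleh and Obi, by date of consecration or institution (later first) (reversed rule for this group): Okonkwo (6 Jan 1997) before Oyelaran and Saleh (10 Jul 1996) before Obi (11 Feb 1995).
Oyelaran and Saleh both have years in holy orders 44 years, so the next rule applies.
Among Oyelaran and Saleh, alphabetically by surname: Oyelaran before Saleh.
Order: Harlow, Horvat, Novak, Kapoor, Okonkwo, Oyelaran, Saleh, Obi.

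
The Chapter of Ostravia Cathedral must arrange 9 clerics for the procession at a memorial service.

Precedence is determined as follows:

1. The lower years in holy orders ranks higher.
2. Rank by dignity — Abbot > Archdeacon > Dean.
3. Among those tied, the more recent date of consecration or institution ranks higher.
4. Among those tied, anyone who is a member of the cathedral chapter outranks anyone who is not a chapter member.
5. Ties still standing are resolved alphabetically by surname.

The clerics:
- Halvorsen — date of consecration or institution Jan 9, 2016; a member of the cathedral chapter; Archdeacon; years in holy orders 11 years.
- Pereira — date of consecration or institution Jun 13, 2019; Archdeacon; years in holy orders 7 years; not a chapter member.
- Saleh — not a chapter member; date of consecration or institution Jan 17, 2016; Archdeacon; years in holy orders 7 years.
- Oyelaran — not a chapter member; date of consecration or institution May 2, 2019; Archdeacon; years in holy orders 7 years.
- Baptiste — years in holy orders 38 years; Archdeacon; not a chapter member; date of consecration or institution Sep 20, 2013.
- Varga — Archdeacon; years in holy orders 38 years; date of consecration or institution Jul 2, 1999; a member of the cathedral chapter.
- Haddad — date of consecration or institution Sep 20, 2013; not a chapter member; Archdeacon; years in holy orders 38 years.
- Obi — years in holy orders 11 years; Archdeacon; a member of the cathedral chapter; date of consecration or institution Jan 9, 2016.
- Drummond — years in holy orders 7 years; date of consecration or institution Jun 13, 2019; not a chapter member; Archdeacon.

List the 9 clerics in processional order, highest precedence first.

By years in holy orders (lower first): Drummond, Pereira, Oyelaran and Saleh (each 7 years); then Halvorsen and Obi (both 11 years); then Baptiste, Haddad and Varga (each 38 years).
Drummond, Pereira, Oyelaran and Saleh are each Archdeacon, so the next rule applies.
Among Drummond, Pereira, Oyelaran and Saleh, by date of consecration or institution (later first): Drummond and Pereira (Jun 13, 2019) before Oyelaran (May 2, 2019) before Saleh (Jan 17, 2016).
Drummond and Pereira are each not a chapter member, so the next rule applies.
Among Drummond and Pereira, alphabetically by surname: Drummond before Pereira.
Halvorsen and Obi are each Archdeacon, so the next rule applies.
Halvorsen and Obi both have date of consecration or institution Jan 9, 2016, so the next rule applies.
Halvorsen and Obi are each a member of the cathedral chapter, so the next rule applies.
Among Halvorsen and Obi, alphabetically by surname: Halvorsen before Obi.
Baptiste, Haddad and Varga are each Archdeacon, so the next rule applies.
Among Baptiste, Haddad and Varga, by date of consecration or institution (later first): Baptiste and Haddad (Sep 20, 2013) before Varga (Jul 2, 1999).
Baptiste and Haddad are each not a chapter member, so the next rule applies.
Among Baptiste and Haddad, alphabetically by surname: Baptiste before Haddad.
Full order: Drummond, Pereira, Oyelaran, Saleh, Halvorsen, Obi, Baptiste, Haddad, Varga.

Drummond, Pereira, Oyelaran, Saleh, Halvorsen, Obi, Baptiste, Haddad, Varga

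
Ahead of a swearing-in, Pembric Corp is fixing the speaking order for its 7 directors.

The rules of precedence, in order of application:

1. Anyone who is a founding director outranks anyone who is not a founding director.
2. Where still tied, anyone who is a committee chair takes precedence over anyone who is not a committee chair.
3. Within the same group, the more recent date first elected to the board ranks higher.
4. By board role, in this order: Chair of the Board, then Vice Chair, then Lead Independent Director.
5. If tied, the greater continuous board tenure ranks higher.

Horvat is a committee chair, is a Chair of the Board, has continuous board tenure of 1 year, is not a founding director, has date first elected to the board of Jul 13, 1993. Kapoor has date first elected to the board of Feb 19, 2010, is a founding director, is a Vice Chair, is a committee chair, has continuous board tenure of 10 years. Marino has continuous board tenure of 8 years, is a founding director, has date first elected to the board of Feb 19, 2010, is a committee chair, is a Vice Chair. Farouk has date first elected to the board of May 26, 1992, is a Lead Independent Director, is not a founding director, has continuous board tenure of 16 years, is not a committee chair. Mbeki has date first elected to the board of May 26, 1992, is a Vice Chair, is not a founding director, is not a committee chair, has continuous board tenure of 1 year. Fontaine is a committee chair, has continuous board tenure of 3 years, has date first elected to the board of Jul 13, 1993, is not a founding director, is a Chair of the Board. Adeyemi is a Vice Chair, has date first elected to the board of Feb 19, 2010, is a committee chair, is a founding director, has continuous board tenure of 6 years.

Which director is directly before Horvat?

By the first rule: Kapoor, Marino and Adeyemi (each a founding director); then Fontaine, Horvat, Mbeki and Farouk (each not a founding director).
Kapoor, Marino and Adeyemi are each a committee chair, so the next rule applies.
Kapoor, Marino and Adeyemi all have date first elected to the board Feb 19, 2010, so the next rule applies.
Kapoor, Marino and Adeyemi are each Vice Chair, so the next rule applies.
Among Kapoor, Marino and Adeyemi, by continuous board tenure (higher first): Kapoor (10 years) before Marino (8 years) before Adeyemi (6 years).
Among Fontaine, Horvat, Mbeki and Farouk, a committee chair before not a committee chair: Fontaine and Horvat (a committee chair) before Mbeki and Farouk (not a committee chair).
Fontaine and Horvat both have date first elected to the board Jul 13, 1993, so the next rule applies.
Fontaine and Horvat are each Chair of the Board, so the next rule applies.
Among Fontaine and Horvat, by continuous board tenure (higher first): Fontaine (3 years) before Horvat (1 year).
Mbeki and Farouk both have date first elected to the board May 26, 1992, so the next rule applies.
Among Mbeki and Farouk, by board role: Mbeki (Vice Chair) before Farouk (Lead Independent Director).
Order: Kapoor, Marino, Adeyemi, Fontaine, Horvat, Mbeki, Farouk.

Fontaine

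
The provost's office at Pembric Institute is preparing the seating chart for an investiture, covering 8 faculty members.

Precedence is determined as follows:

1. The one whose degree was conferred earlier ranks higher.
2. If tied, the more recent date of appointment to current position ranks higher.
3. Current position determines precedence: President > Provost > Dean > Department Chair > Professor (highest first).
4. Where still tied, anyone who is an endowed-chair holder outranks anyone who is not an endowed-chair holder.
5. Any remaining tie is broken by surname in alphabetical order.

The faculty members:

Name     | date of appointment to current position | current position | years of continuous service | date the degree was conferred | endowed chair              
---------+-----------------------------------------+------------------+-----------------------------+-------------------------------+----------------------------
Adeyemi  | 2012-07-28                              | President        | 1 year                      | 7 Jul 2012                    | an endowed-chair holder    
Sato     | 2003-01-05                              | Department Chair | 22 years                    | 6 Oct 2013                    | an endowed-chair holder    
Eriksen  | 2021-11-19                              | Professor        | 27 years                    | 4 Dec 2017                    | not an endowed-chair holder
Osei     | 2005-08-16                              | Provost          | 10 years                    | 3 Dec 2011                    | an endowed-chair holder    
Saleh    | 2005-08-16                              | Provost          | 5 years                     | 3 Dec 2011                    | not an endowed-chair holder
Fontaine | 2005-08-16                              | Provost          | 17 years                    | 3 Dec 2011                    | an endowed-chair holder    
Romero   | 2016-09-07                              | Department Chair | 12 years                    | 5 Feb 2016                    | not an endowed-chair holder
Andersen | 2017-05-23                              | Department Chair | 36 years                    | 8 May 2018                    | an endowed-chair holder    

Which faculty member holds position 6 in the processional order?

By date the degree was conferred (earlier first): Fontaine, Osei and Saleh (each 3 Dec 2011); then Adeyemi (7 Jul 2012); then Sato (6 Oct 2013); then Romero (5 Feb 2016); then Eriksen (4 Dec 2017); then Andersen (8 May 2018).
Fontaine, Osei and Saleh all have date of appointment to current position 2005-08-16, so the next rule applies.
Fontaine, Osei and Saleh are each Provost, so the next rule applies.
Among Fontaine, Osei and Saleh, an endowed-chair holder before not an endowed-chair holder: Fontaine and Osei (an endowed-chair holder) before Saleh (not an endowed-chair holder).
Among Fontaine and Osei, alphabetically by surname: Fontaine before Osei.
Order: Fontaine, Osei, Saleh, Adeyemi, Sato, Romero, Eriksen, Andersen.

Romero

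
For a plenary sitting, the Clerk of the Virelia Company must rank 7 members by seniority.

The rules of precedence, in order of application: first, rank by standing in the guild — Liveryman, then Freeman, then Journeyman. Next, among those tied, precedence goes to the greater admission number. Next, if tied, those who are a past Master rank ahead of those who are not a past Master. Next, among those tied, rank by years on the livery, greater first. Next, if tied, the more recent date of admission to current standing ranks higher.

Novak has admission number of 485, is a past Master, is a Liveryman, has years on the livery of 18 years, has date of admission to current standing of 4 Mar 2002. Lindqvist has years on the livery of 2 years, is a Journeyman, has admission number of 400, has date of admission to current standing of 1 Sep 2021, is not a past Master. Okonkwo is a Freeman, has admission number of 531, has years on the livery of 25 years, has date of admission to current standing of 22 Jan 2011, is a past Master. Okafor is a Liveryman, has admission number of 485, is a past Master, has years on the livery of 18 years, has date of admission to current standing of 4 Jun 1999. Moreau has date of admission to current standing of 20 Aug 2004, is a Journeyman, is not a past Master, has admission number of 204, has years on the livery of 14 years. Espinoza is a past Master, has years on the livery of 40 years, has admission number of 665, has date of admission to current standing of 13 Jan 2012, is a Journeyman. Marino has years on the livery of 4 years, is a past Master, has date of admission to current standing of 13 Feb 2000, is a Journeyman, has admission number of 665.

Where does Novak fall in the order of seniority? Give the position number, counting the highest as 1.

By standing in the guild: Novak and Okafor (Liveryman); then Okonkwo (Freeman); then Espinoza, Marino, Lindqvist and Moreau (Journeyman).
Novak and Okafor both have admission number 485, so the next rule applies.
Novak and Okafor are each a past Master, so the next rule applies.
Novak and Okafor both have years on the livery 18 years, so the next rule applies.
Among Novak and Okafor, by date of admission to current standing (later first): Novak (4 Mar 2002) before Okafor (4 Jun 1999).
Among Espinoza, Marino, Lindqvist and Moreau, by admission number (higher first): Espinoza and Marino (665) before Lindqvist (400) before Moreau (204).
Espinoza and Marino are each a past Master, so the next rule applies.
Among Espinoza and Marino, by years on the livery (higher first): Espinoza (40 years) before Marino (4 years).
Order: Novak, Okafor, Okonkwo, Espinoza, Marino, Lindqvist, Moreau. So position 1.

1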